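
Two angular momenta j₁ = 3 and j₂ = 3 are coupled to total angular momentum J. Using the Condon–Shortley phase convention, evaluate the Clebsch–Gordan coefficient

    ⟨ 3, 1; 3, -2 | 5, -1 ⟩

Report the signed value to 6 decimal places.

+√(9/28) ≈ +0.566947

√[11·1!5!5!/12! · 4!2!1!5!4!6!] = √(230400/7)
  +(−1)^0/∏(0,1,2,1,3,4)! = 1/288  (running 1/288)
  +(−1)^1/∏(1,0,1,0,4,5)! = -1/2880  (running 1/320)
⟨..|..⟩ = √(230400/7)·(1/320) = +0.566947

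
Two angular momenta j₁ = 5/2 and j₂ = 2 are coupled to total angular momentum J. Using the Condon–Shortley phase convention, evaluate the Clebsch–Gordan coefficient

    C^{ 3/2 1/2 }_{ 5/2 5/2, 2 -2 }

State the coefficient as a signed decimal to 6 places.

+√(8/21) ≈ +0.617213

j₁+j₂−J=3  J+j₁−j₂=2  J−j₁+j₂=1  j₁+j₂+J+1=7
(j₁±m₁, j₂±m₂, J±M) = (5,0,0,4,2,1)
P² = 384/7
sum k=0..0:
  [0] +1/12 = 1/12
S = 1/12
C² = P²·S² = 8/21 ; C = +0.617213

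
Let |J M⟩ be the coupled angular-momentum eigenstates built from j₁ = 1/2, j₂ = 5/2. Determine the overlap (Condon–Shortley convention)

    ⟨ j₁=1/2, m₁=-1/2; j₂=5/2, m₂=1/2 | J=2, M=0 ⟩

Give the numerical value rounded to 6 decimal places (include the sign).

-0.707107

√[5·1!0!4!/6! · 0!1!3!2!2!2!] = √(8)
  +(−1)^1/∏(1,0,0,2,0,2)! = -1/4  (running -1/4)
⟨..|..⟩ = √(8)·(-1/4) = -0.707107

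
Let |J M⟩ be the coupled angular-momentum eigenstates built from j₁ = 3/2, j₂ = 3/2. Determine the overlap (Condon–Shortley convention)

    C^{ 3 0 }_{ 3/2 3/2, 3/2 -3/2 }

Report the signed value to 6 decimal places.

+√(1/20) ≈ +0.223607

√[7·0!3!3!/7! · 3!0!0!3!3!3!] = √(324/5)
  +(−1)^0/∏(0,0,0,0,3,3)! = 1/36  (running 1/36)
⟨..|..⟩ = √(324/5)·(1/36) = +0.223607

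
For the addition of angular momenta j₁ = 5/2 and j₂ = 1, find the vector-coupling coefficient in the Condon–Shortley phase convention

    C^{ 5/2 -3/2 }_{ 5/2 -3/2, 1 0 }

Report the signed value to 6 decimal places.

triangle: 1!*4!*1!/7! = 24/5040
(j±m)!: 1!*4!*1!*1!*1!*4! = 576
prefactor² = (2J+1)*Δ*N² = 576/35
  k=0: +1/(0!*1!*4!*1!*0!*0!) = 1/24
  k=1: −1/(1!*0!*3!*0!*1!*1!) = -1/6
Σ = -1/8  ⇒  CG² = 576/35*(-1/8)² = 9/35
CG = −√(9/35) = -0.507093

−√(9/35) = -0.507093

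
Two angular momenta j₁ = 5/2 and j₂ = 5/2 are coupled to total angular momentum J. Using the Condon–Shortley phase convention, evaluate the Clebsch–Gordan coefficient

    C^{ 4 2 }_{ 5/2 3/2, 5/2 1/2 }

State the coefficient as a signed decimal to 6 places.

+√(5/28) = +0.422577

j₁+j₂−J=1  J+j₁−j₂=4  J−j₁+j₂=4  j₁+j₂+J+1=10
(j₁±m₁, j₂±m₂, J±M) = (4,1,3,2,6,2)
P² = 20736/35
sum k=0..1:
  [0] +1/36 = 1/36
  [1] −1/96 = -1/96
S = 5/288
C² = P²·S² = 5/28 ; C = +0.422577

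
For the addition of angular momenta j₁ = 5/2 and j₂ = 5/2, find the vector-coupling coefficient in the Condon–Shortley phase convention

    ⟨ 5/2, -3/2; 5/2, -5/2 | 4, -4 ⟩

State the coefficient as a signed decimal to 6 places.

triangle: 1!×4!×4!/10! = 576/3628800
(j±m)!: 1!×4!×0!×5!×0!×8! = 116121600
prefactor² = (2J+1)×Δ×N² = 165888
  k=0: +1/(0!×1!×4!×0!×0!×4!) = 1/576
Σ = 1/576  ⇒  CG² = 165888×1/576² = 1/2
CG = +√(1/2) = +0.707107

+0.707107  (= +√(1/2))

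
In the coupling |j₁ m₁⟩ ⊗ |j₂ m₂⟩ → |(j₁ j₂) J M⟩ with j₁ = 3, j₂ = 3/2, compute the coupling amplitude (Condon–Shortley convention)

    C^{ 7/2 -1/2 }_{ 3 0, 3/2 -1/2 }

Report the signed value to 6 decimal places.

+0.308607  (= +√(2/21))

j₁+j₂−J=1  J+j₁−j₂=5  J−j₁+j₂=2  j₁+j₂+J+1=9
(j₁±m₁, j₂±m₂, J±M) = (3,3,1,2,3,4)
P² = 384/7
sum k=0..1:
  [0] +1/12 = 1/12
  [1] −1/24 = -1/24
S = 1/24
C² = P²·S² = 2/21 ; C = +0.308607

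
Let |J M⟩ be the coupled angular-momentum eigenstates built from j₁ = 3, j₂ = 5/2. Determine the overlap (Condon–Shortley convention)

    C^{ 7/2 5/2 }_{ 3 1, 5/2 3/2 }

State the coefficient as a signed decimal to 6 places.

j₁+j₂−J=2  J+j₁−j₂=4  J−j₁+j₂=3  j₁+j₂+J+1=10
(j₁±m₁, j₂±m₂, J±M) = (4,2,4,1,6,1)
P² = 18432/35
sum k=1..2:
  [1] −1/36 = -1/36
  [2] +1/96 = 1/96
S = -5/288
C² = P²·S² = 10/63 ; C = -0.398410

−√(10/63) ≈ -0.398410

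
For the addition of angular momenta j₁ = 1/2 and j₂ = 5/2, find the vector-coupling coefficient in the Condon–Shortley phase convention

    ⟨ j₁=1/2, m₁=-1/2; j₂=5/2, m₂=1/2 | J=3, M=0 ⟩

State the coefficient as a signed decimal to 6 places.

j₁+j₂−J=0  J+j₁−j₂=1  J−j₁+j₂=5  j₁+j₂+J+1=7
(j₁±m₁, j₂±m₂, J±M) = (0,1,3,2,3,3)
P² = 72
sum k=0..0:
  [0] +1/12 = 1/12
S = 1/12
C² = P²·S² = 1/2 ; C = +0.707107

+√(1/2) = +0.707107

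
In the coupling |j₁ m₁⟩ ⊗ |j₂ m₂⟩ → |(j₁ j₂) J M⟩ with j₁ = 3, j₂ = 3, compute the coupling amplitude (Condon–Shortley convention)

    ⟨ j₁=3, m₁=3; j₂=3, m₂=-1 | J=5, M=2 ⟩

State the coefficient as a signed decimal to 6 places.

+0.408248  (= +√(1/6))

triangle: 1!×5!×5!/12! = 14400/479001600
(j±m)!: 6!×0!×2!×4!×7!×3! = 1045094400
prefactor² = (2J+1)×Δ×N² = 345600
  k=0: +1/(0!×1!×0!×2!×5!×3!) = 1/1440
Σ = 1/1440  ⇒  CG² = 345600×1/1440² = 1/6
CG = +√(1/6) = +0.408248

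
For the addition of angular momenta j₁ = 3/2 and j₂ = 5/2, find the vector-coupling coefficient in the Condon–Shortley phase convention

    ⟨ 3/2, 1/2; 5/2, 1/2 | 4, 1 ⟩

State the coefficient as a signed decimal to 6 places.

+√(15/28) ≈ +0.731925

√[9·0!3!5!/9! · 2!1!3!2!5!3!] = √(2160/7)
  +(−1)^0/∏(0,0,1,3,2,2)! = 1/24  (running 1/24)
⟨..|..⟩ = √(2160/7)·(1/24) = +0.731925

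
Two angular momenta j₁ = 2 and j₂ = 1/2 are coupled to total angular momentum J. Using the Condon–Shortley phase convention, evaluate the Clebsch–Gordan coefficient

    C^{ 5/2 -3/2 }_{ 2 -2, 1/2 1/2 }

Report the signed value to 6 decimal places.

+0.447214

triangle: 0!·4!·1!/6! = 24/720
(j±m)!: 0!·4!·1!·0!·1!·4! = 576
prefactor² = (2J+1)·Δ·N² = 576/5
  k=0: +1/(0!·0!·4!·1!·0!·0!) = 1/24
Σ = 1/24  ⇒  CG² = 576/5·1/24² = 1/5
CG = +√(1/5) = +0.447214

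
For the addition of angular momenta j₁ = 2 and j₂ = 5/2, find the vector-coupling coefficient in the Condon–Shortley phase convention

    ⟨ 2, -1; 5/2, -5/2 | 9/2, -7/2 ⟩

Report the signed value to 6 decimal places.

+0.666667  (= +√(4/9))

j₁+j₂−J=0  J+j₁−j₂=4  J−j₁+j₂=5  j₁+j₂+J+1=10
(j₁±m₁, j₂±m₂, J±M) = (1,3,0,5,1,8)
P² = 230400
sum k=0..0:
  [0] +1/720 = 1/720
S = 1/720
C² = P²·S² = 4/9 ; C = +0.666667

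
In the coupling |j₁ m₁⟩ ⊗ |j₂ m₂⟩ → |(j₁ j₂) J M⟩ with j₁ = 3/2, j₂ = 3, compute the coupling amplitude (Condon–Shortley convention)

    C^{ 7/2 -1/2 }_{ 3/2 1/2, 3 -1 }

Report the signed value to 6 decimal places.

triangle: 1!*2!*5!/9! = 240/362880
(j±m)!: 2!*1!*2!*4!*3!*4! = 13824
prefactor² = (2J+1)*Δ*N² = 512/7
  k=0: +1/(0!*1!*1!*2!*1!*3!) = 1/12
  k=1: −1/(1!*0!*0!*1!*2!*4!) = -1/48
Σ = 1/16  ⇒  CG² = 512/7*1/16² = 2/7
CG = +√(2/7) = +0.534522

+√(2/7) = +0.534522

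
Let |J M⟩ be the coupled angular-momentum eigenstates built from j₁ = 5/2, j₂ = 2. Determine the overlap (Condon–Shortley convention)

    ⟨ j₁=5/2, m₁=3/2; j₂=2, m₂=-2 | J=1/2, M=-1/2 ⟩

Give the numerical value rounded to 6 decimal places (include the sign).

j₁+j₂−J=4  J+j₁−j₂=1  J−j₁+j₂=0  j₁+j₂+J+1=6
(j₁±m₁, j₂±m₂, J±M) = (4,1,0,4,0,1)
P² = 192/5
sum k=0..0:
  [0] +1/24 = 1/24
S = 1/24
C² = P²·S² = 1/15 ; C = +0.258199

+√(1/15) ≈ +0.258199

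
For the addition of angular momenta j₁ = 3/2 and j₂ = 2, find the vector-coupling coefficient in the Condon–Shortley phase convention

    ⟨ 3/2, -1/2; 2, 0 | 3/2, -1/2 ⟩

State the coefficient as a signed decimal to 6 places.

−√(1/5) = -0.447214

j₁+j₂−J=2  J+j₁−j₂=1  J−j₁+j₂=2  j₁+j₂+J+1=6
(j₁±m₁, j₂±m₂, J±M) = (1,2,2,2,1,2)
P² = 16/45
sum k=1..2:
  [1] −1/1 = -1
  [2] +1/4 = 1/4
S = -3/4
C² = P²·S² = 1/5 ; C = -0.447214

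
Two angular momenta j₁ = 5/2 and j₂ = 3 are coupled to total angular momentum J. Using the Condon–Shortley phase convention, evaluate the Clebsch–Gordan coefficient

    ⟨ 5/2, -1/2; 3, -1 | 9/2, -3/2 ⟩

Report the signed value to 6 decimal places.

triangle: 1!×4!×5!/11! = 2880/39916800
(j±m)!: 2!×3!×2!×4!×3!×6! = 2488320
prefactor² = (2J+1)×Δ×N² = 138240/77
  k=0: +1/(0!×1!×3!×2!×1!×3!) = 1/72
  k=1: −1/(1!×0!×2!×1!×2!×4!) = -1/96
Σ = 1/288  ⇒  CG² = 138240/77×1/288² = 5/231
CG = +√(5/231) = +0.147122

+√(5/231) ≈ +0.147122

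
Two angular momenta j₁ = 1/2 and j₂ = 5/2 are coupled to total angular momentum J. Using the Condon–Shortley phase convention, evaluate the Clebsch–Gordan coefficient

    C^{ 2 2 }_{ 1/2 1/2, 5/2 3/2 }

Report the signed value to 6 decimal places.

√[5·1!0!4!/6! · 1!0!4!1!4!0!] = √(96)
  +(−1)^0/∏(0,1,0,4,0,0)! = 1/24  (running 1/24)
⟨..|..⟩ = √(96)·(1/24) = +0.408248

+√(1/6) = +0.408248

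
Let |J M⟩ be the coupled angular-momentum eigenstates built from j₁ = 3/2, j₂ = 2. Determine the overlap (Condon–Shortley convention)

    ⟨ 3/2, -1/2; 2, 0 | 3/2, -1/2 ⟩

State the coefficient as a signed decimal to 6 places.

-0.447214

triangle: 2!×1!×2!/6! = 4/720
(j±m)!: 1!×2!×2!×2!×1!×2! = 16
prefactor² = (2J+1)×Δ×N² = 16/45
  k=1: −1/(1!×1!×1!×1!×0!×1!) = -1
  k=2: +1/(2!×0!×0!×0!×1!×2!) = 1/4
Σ = -3/4  ⇒  CG² = 16/45×(-3/4)² = 1/5
CG = −√(1/5) = -0.447214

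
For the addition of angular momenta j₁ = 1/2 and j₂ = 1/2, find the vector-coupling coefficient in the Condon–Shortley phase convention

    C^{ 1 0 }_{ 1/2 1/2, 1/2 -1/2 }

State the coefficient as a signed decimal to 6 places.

+0.707107

j₁+j₂−J=0  J+j₁−j₂=1  J−j₁+j₂=1  j₁+j₂+J+1=3
(j₁±m₁, j₂±m₂, J±M) = (1,0,0,1,1,1)
P² = 1/2
sum k=0..0:
  [0] +1/1 = 1
S = 1
C² = P²·S² = 1/2 ; C = +0.707107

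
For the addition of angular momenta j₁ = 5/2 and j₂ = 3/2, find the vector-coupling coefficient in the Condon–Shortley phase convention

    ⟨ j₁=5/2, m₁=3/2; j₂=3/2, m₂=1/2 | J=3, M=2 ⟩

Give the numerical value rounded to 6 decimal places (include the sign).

+0.288675

triangle: 1!*4!*2!/8! = 48/40320
(j±m)!: 4!*1!*2!*1!*5!*1! = 5760
prefactor² = (2J+1)*Δ*N² = 48
  k=0: +1/(0!*1!*1!*2!*3!*0!) = 1/12
  k=1: −1/(1!*0!*0!*1!*4!*1!) = -1/24
Σ = 1/24  ⇒  CG² = 48*1/24² = 1/12
CG = +√(1/12) = +0.288675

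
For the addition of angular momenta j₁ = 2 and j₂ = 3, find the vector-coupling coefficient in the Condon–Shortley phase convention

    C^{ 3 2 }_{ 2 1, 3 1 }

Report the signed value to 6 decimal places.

-0.500000  (= −√(1/4))

triangle: 2!*2!*4!/9! = 96/362880
(j±m)!: 3!*1!*4!*2!*5!*1! = 34560
prefactor² = (2J+1)*Δ*N² = 64
  k=0: +1/(0!*2!*1!*4!*1!*0!) = 1/48
  k=1: −1/(1!*1!*0!*3!*2!*1!) = -1/12
Σ = -1/16  ⇒  CG² = 64*(-1/16)² = 1/4
CG = −√(1/4) = -0.500000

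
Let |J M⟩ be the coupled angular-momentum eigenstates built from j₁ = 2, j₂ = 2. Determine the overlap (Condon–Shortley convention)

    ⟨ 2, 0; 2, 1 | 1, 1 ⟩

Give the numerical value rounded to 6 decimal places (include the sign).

triangle: 3!×1!×1!/6! = 6/720
(j±m)!: 2!×2!×3!×1!×2!×0! = 48
prefactor² = (2J+1)×Δ×N² = 6/5
  k=2: +1/(2!×1!×0!×1!×1!×0!) = 1/2
Σ = 1/2  ⇒  CG² = 6/5×1/2² = 3/10
CG = +√(3/10) = +0.547723

+√(3/10) = +0.547723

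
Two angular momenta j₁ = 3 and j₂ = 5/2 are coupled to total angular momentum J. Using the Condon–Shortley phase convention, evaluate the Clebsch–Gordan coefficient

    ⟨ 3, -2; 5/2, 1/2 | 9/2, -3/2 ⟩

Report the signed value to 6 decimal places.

-0.604815  (= −√(169/462))

triangle: 1!·5!·4!/11! = 2880/39916800
(j±m)!: 1!·5!·3!·2!·3!·6! = 6220800
prefactor² = (2J+1)·Δ·N² = 345600/77
  k=0: +1/(0!·1!·5!·3!·0!·1!) = 1/720
  k=1: −1/(1!·0!·4!·2!·1!·2!) = -1/96
Σ = -13/1440  ⇒  CG² = 345600/77·(-13/1440)² = 169/462
CG = −√(169/462) = -0.604815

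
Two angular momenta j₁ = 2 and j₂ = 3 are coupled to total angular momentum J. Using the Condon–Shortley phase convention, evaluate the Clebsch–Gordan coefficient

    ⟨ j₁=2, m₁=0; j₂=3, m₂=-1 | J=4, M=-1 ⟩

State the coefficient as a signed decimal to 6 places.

+0.327327

j₁+j₂−J=1  J+j₁−j₂=3  J−j₁+j₂=5  j₁+j₂+J+1=10
(j₁±m₁, j₂±m₂, J±M) = (2,2,2,4,3,5)
P² = 1728/7
sum k=0..1:
  [0] +1/24 = 1/24
  [1] −1/48 = -1/48
S = 1/48
C² = P²·S² = 3/28 ; C = +0.327327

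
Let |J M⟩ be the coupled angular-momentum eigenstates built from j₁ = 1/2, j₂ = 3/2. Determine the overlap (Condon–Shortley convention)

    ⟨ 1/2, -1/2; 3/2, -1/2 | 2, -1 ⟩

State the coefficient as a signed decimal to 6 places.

+√(3/4) ≈ +0.866025

j₁+j₂−J=0  J+j₁−j₂=1  J−j₁+j₂=3  j₁+j₂+J+1=5
(j₁±m₁, j₂±m₂, J±M) = (0,1,1,2,1,3)
P² = 3
sum k=0..0:
  [0] +1/2 = 1/2
S = 1/2
C² = P²·S² = 3/4 ; C = +0.866025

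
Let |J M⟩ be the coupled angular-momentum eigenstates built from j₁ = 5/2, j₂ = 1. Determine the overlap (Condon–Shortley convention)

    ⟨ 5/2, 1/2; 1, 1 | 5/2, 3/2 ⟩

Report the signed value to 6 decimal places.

triangle: 1!×4!×1!/7! = 24/5040
(j±m)!: 3!×2!×2!×0!×4!×1! = 576
prefactor² = (2J+1)×Δ×N² = 576/35
  k=1: −1/(1!×0!×1!×1!×3!×0!) = -1/6
Σ = -1/6  ⇒  CG² = 576/35×(-1/6)² = 16/35
CG = −√(16/35) = -0.676123

-0.676123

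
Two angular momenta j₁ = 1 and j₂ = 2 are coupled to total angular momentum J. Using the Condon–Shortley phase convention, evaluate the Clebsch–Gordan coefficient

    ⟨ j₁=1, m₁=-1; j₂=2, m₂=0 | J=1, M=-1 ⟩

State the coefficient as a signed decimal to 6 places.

+0.316228

j₁+j₂−J=2  J+j₁−j₂=0  J−j₁+j₂=2  j₁+j₂+J+1=5
(j₁±m₁, j₂±m₂, J±M) = (0,2,2,2,0,2)
P² = 8/5
sum k=2..2:
  [2] +1/4 = 1/4
S = 1/4
C² = P²·S² = 1/10 ; C = +0.316228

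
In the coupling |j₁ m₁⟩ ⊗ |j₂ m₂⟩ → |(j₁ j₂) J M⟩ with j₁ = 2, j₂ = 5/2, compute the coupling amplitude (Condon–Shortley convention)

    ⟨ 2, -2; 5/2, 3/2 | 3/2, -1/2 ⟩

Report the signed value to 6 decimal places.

-0.552052  (= −√(32/105))

triangle: 3!×1!×2!/7! = 12/5040
(j±m)!: 0!×4!×4!×1!×1!×2! = 1152
prefactor² = (2J+1)×Δ×N² = 384/35
  k=3: −1/(3!×0!×1!×1!×0!×1!) = -1/6
Σ = -1/6  ⇒  CG² = 384/35×(-1/6)² = 32/105
CG = −√(32/105) = -0.552052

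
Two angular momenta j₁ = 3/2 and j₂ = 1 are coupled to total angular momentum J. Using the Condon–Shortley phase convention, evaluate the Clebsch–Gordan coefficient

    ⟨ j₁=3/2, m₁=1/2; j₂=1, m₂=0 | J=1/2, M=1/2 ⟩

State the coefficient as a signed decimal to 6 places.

−√(1/3) ≈ -0.577350

triangle: 2!×1!×0!/4! = 2/24
(j±m)!: 2!×1!×1!×1!×1!×0! = 2
prefactor² = (2J+1)×Δ×N² = 1/3
  k=1: −1/(1!×1!×0!×0!×1!×0!) = -1
Σ = -1  ⇒  CG² = 1/3×(-1)² = 1/3
CG = −√(1/3) = -0.577350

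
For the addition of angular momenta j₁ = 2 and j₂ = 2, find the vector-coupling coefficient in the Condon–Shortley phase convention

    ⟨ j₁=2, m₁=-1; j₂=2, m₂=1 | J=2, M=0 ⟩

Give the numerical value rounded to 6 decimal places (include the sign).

+√(1/14) = +0.267261

√[5·2!2!2!/7! · 1!3!3!1!2!2!] = √(8/7)
  +(−1)^1/∏(1,1,2,2,0,0)! = -1/4  (running -1/4)
  +(−1)^2/∏(2,0,1,1,1,1)! = 1/2  (running 1/4)
⟨..|..⟩ = √(8/7)·(1/4) = +0.267261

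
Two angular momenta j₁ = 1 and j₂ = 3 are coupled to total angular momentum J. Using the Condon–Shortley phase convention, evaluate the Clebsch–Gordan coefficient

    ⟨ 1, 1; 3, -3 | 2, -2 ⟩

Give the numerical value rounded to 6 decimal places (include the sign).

+0.845154

j₁+j₂−J=2  J+j₁−j₂=0  J−j₁+j₂=4  j₁+j₂+J+1=7
(j₁±m₁, j₂±m₂, J±M) = (2,0,0,6,0,4)
P² = 11520/7
sum k=0..0:
  [0] +1/48 = 1/48
S = 1/48
C² = P²·S² = 5/7 ; C = +0.845154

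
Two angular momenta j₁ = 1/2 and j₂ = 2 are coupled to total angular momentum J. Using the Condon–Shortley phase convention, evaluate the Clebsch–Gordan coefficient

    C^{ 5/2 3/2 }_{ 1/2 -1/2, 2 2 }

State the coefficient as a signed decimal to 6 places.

+0.447214  (= +√(1/5))

triangle: 0!*1!*4!/6! = 24/720
(j±m)!: 0!*1!*4!*0!*4!*1! = 576
prefactor² = (2J+1)*Δ*N² = 576/5
  k=0: +1/(0!*0!*1!*4!*0!*0!) = 1/24
Σ = 1/24  ⇒  CG² = 576/5*1/24² = 1/5
CG = +√(1/5) = +0.447214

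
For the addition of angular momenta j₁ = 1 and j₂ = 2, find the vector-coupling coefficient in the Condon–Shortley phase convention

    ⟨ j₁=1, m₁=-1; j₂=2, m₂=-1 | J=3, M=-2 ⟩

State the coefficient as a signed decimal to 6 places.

+0.816497  (= +√(2/3))

√[7·0!2!4!/7! · 0!2!1!3!1!5!] = √(96)
  +(−1)^0/∏(0,0,2,1,0,3)! = 1/12  (running 1/12)
⟨..|..⟩ = √(96)·(1/12) = +0.816497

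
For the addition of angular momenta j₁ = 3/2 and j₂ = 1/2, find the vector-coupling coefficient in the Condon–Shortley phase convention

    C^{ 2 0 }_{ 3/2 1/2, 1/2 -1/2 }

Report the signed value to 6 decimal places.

+√(1/2) ≈ +0.707107

triangle: 0!×3!×1!/5! = 6/120
(j±m)!: 2!×1!×0!×1!×2!×2! = 8
prefactor² = (2J+1)×Δ×N² = 2
  k=0: +1/(0!×0!×1!×0!×2!×1!) = 1/2
Σ = 1/2  ⇒  CG² = 2×1/2² = 1/2
CG = +√(1/2) = +0.707107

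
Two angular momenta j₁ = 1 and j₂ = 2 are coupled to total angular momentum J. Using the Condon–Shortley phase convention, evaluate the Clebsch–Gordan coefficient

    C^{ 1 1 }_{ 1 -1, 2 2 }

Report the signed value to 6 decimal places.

+√(3/5) ≈ +0.774597

j₁+j₂−J=2  J+j₁−j₂=0  J−j₁+j₂=2  j₁+j₂+J+1=5
(j₁±m₁, j₂±m₂, J±M) = (0,2,4,0,2,0)
P² = 48/5
sum k=2..2:
  [2] +1/4 = 1/4
S = 1/4
C² = P²·S² = 3/5 ; C = +0.774597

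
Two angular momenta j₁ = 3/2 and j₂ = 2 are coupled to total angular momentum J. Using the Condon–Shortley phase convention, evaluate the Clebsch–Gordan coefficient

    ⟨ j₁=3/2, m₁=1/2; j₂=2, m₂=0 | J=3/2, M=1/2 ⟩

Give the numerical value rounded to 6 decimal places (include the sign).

−√(1/5) ≈ -0.447214

j₁+j₂−J=2  J+j₁−j₂=1  J−j₁+j₂=2  j₁+j₂+J+1=6
(j₁±m₁, j₂±m₂, J±M) = (2,1,2,2,2,1)
P² = 16/45
sum k=0..1:
  [0] +1/4 = 1/4
  [1] −1/1 = -1
S = -3/4
C² = P²·S² = 1/5 ; C = -0.447214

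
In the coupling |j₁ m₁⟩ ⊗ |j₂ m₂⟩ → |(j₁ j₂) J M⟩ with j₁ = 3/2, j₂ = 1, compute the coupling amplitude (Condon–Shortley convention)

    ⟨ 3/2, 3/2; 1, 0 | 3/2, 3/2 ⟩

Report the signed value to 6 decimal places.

+0.774597

triangle: 1!·2!·1!/5! = 2/120
(j±m)!: 3!·0!·1!·1!·3!·0! = 36
prefactor² = (2J+1)·Δ·N² = 12/5
  k=0: +1/(0!·1!·0!·1!·2!·0!) = 1/2
Σ = 1/2  ⇒  CG² = 12/5·1/2² = 3/5
CG = +√(3/5) = +0.774597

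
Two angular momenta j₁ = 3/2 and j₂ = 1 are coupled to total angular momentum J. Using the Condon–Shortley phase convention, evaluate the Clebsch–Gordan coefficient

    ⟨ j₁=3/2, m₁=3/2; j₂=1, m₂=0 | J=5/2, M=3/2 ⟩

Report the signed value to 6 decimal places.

+0.632456

j₁+j₂−J=0  J+j₁−j₂=3  J−j₁+j₂=2  j₁+j₂+J+1=6
(j₁±m₁, j₂±m₂, J±M) = (3,0,1,1,4,1)
P² = 72/5
sum k=0..0:
  [0] +1/6 = 1/6
S = 1/6
C² = P²·S² = 2/5 ; C = +0.632456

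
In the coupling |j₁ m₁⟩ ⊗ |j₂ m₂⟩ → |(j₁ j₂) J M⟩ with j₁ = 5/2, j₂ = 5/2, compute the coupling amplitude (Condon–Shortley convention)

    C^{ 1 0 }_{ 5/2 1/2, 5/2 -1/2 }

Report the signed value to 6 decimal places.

j₁+j₂−J=4  J+j₁−j₂=1  J−j₁+j₂=1  j₁+j₂+J+1=7
(j₁±m₁, j₂±m₂, J±M) = (3,2,2,3,1,1)
P² = 72/35
sum k=1..2:
  [1] −1/6 = -1/6
  [2] +1/4 = 1/4
S = 1/12
C² = P²·S² = 1/70 ; C = +0.119523

+√(1/70) = +0.119523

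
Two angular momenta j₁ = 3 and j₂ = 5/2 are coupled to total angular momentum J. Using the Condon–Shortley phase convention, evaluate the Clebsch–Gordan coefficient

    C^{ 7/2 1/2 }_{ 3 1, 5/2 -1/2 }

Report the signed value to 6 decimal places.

triangle: 2!*4!*3!/10! = 288/3628800
(j±m)!: 4!*2!*2!*3!*4!*3! = 82944
prefactor² = (2J+1)*Δ*N² = 9216/175
  k=0: +1/(0!*2!*2!*2!*2!*1!) = 1/16
  k=1: −1/(1!*1!*1!*1!*3!*2!) = -1/12
  k=2: +1/(2!*0!*0!*0!*4!*3!) = 1/288
Σ = -5/288  ⇒  CG² = 9216/175*(-5/288)² = 1/63
CG = −√(1/63) = -0.125988

-0.125988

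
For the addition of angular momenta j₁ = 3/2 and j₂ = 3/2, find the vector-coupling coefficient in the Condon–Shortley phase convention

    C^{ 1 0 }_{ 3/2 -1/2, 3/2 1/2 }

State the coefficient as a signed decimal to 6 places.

triangle: 2!×1!×1!/5! = 2/120
(j±m)!: 1!×2!×2!×1!×1!×1! = 4
prefactor² = (2J+1)×Δ×N² = 1/5
  k=1: −1/(1!×1!×1!×1!×0!×0!) = -1
  k=2: +1/(2!×0!×0!×0!×1!×1!) = 1/2
Σ = -1/2  ⇒  CG² = 1/5×(-1/2)² = 1/20
CG = −√(1/20) = -0.223607

−√(1/20) = -0.223607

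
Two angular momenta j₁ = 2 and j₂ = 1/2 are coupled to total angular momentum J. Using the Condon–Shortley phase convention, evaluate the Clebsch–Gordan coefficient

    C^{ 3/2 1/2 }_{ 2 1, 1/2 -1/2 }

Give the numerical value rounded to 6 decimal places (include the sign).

+0.774597

j₁+j₂−J=1  J+j₁−j₂=3  J−j₁+j₂=0  j₁+j₂+J+1=5
(j₁±m₁, j₂±m₂, J±M) = (3,1,0,1,2,1)
P² = 12/5
sum k=0..0:
  [0] +1/2 = 1/2
S = 1/2
C² = P²·S² = 3/5 ; C = +0.774597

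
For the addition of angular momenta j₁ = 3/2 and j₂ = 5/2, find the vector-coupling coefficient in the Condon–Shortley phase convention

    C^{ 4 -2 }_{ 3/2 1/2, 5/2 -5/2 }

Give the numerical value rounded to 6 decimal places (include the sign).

+√(3/28) ≈ +0.327327

j₁+j₂−J=0  J+j₁−j₂=3  J−j₁+j₂=5  j₁+j₂+J+1=9
(j₁±m₁, j₂±m₂, J±M) = (2,1,0,5,2,6)
P² = 43200/7
sum k=0..0:
  [0] +1/240 = 1/240
S = 1/240
C² = P²·S² = 3/28 ; C = +0.327327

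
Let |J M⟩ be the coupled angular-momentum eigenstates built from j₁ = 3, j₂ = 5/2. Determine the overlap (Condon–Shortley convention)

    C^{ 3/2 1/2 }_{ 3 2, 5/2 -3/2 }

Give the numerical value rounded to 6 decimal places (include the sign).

triangle: 4!×2!×1!/8! = 48/40320
(j±m)!: 5!×1!×1!×4!×2!×1! = 5760
prefactor² = (2J+1)×Δ×N² = 192/7
  k=0: +1/(0!×4!×1!×1!×1!×0!) = 1/24
  k=1: −1/(1!×3!×0!×0!×2!×1!) = -1/12
Σ = -1/24  ⇒  CG² = 192/7×(-1/24)² = 1/21
CG = −√(1/21) = -0.218218

−√(1/21) = -0.218218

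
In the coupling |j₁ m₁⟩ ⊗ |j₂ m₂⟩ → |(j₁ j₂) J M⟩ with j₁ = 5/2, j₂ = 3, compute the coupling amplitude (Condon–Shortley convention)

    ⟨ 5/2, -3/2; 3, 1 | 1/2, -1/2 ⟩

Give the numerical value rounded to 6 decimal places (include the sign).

+√(2/21) = +0.308607

triangle: 5!*0!*1!/7! = 120/5040
(j±m)!: 1!*4!*4!*2!*0!*1! = 1152
prefactor² = (2J+1)*Δ*N² = 384/7
  k=4: +1/(4!*1!*0!*0!*0!*1!) = 1/24
Σ = 1/24  ⇒  CG² = 384/7*1/24² = 2/21
CG = +√(2/21) = +0.308607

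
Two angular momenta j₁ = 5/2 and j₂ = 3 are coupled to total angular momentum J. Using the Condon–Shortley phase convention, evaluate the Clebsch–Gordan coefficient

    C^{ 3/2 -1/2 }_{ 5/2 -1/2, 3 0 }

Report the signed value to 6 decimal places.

j₁+j₂−J=4  J+j₁−j₂=1  J−j₁+j₂=2  j₁+j₂+J+1=8
(j₁±m₁, j₂±m₂, J±M) = (2,3,3,3,1,2)
P² = 144/35
sum k=2..3:
  [2] +1/4 = 1/4
  [3] −1/12 = -1/12
S = 1/6
C² = P²·S² = 4/35 ; C = +0.338062

+0.338062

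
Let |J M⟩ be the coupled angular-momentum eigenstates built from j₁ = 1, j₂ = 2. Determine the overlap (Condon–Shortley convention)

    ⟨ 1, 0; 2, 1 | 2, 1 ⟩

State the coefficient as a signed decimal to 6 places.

j₁+j₂−J=1  J+j₁−j₂=1  J−j₁+j₂=3  j₁+j₂+J+1=6
(j₁±m₁, j₂±m₂, J±M) = (1,1,3,1,3,1)
P² = 3/2
sum k=0..1:
  [0] +1/6 = 1/6
  [1] −1/2 = -1/2
S = -1/3
C² = P²·S² = 1/6 ; C = -0.408248

-0.408248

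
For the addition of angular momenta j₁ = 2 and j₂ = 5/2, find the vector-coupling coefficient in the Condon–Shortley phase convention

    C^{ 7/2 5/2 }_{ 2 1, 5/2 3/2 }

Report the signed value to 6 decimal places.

-0.125988

triangle: 1!×3!×4!/9! = 144/362880
(j±m)!: 3!×1!×4!×1!×6!×1! = 103680
prefactor² = (2J+1)×Δ×N² = 2304/7
  k=0: +1/(0!×1!×1!×4!×2!×0!) = 1/48
  k=1: −1/(1!×0!×0!×3!×3!×1!) = -1/36
Σ = -1/144  ⇒  CG² = 2304/7×(-1/144)² = 1/63
CG = −√(1/63) = -0.125988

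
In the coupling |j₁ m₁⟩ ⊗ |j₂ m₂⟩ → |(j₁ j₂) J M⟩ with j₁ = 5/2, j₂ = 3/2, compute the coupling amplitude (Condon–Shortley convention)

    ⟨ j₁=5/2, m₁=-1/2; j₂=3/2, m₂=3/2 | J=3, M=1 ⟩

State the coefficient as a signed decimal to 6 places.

√[7·1!4!2!/8! · 2!3!3!0!4!2!] = √(144/5)
  +(−1)^1/∏(1,0,2,2,2,0)! = -1/8  (running -1/8)
⟨..|..⟩ = √(144/5)·(-1/8) = -0.670820

−√(9/20) ≈ -0.670820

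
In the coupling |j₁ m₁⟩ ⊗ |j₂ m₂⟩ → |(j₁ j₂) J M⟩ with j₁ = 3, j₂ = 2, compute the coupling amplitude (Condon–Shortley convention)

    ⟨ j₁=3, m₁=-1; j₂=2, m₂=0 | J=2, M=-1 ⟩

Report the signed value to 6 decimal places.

+√(1/7) ≈ +0.377964

j₁+j₂−J=3  J+j₁−j₂=3  J−j₁+j₂=1  j₁+j₂+J+1=8
(j₁±m₁, j₂±m₂, J±M) = (2,4,2,2,1,3)
P² = 36/7
sum k=1..2:
  [1] −1/12 = -1/12
  [2] +1/4 = 1/4
S = 1/6
C² = P²·S² = 1/7 ; C = +0.377964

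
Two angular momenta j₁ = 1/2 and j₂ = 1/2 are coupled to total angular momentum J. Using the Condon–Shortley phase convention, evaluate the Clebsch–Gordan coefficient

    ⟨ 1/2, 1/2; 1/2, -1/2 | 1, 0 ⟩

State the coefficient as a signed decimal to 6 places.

+0.707107  (= +√(1/2))

triangle: 0!×1!×1!/3! = 1/6
(j±m)!: 1!×0!×0!×1!×1!×1! = 1
prefactor² = (2J+1)×Δ×N² = 1/2
  k=0: +1/(0!×0!×0!×0!×1!×1!) = 1
Σ = 1  ⇒  CG² = 1/2×1² = 1/2
CG = +√(1/2) = +0.707107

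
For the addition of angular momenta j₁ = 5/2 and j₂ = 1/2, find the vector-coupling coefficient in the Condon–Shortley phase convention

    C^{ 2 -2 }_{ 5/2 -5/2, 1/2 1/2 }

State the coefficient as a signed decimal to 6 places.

triangle: 1!·4!·0!/6! = 24/720
(j±m)!: 0!·5!·1!·0!·0!·4! = 2880
prefactor² = (2J+1)·Δ·N² = 480
  k=1: −1/(1!·0!·4!·0!·0!·0!) = -1/24
Σ = -1/24  ⇒  CG² = 480·(-1/24)² = 5/6
CG = −√(5/6) = -0.912871

−√(5/6) ≈ -0.912871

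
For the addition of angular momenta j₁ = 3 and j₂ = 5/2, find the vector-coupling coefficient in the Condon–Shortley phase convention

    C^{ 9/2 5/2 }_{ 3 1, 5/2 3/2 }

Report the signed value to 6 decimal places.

-0.317821  (= −√(10/99))

triangle: 1!*5!*4!/11! = 2880/39916800
(j±m)!: 4!*2!*4!*1!*7!*2! = 11612160
prefactor² = (2J+1)*Δ*N² = 92160/11
  k=0: +1/(0!*1!*2!*4!*3!*0!) = 1/288
  k=1: −1/(1!*0!*1!*3!*4!*1!) = -1/144
Σ = -1/288  ⇒  CG² = 92160/11*(-1/288)² = 10/99
CG = −√(10/99) = -0.317821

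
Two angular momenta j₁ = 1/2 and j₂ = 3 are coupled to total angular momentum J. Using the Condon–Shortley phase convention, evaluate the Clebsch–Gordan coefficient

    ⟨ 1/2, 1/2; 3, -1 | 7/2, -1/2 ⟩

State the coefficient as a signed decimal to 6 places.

√[8·0!1!6!/8! · 1!0!2!4!3!4!] = √(6912/7)
  +(−1)^0/∏(0,0,0,2,1,4)! = 1/48  (running 1/48)
⟨..|..⟩ = √(6912/7)·(1/48) = +0.654654

+√(3/7) = +0.654654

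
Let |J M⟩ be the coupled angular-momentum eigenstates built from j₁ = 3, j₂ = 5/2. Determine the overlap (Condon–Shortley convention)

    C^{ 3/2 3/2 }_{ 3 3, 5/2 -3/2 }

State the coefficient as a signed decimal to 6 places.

triangle: 4!·2!·1!/8! = 48/40320
(j±m)!: 6!·0!·1!·4!·3!·0! = 103680
prefactor² = (2J+1)·Δ·N² = 3456/7
  k=0: +1/(0!·4!·0!·1!·2!·0!) = 1/48
Σ = 1/48  ⇒  CG² = 3456/7·1/48² = 3/14
CG = +√(3/14) = +0.462910

+√(3/14) ≈ +0.462910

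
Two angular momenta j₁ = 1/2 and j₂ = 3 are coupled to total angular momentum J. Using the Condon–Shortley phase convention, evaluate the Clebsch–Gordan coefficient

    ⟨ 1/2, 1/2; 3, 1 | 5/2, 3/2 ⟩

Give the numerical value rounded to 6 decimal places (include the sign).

+0.534522  (= +√(2/7))

j₁+j₂−J=1  J+j₁−j₂=0  J−j₁+j₂=5  j₁+j₂+J+1=7
(j₁±m₁, j₂±m₂, J±M) = (1,0,4,2,4,1)
P² = 1152/7
sum k=0..0:
  [0] +1/24 = 1/24
S = 1/24
C² = P²·S² = 2/7 ; C = +0.534522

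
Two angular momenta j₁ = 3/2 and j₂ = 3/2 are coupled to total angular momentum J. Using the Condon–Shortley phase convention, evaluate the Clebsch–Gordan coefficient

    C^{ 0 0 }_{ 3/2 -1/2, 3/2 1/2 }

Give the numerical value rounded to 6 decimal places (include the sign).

j₁+j₂−J=3  J+j₁−j₂=0  J−j₁+j₂=0  j₁+j₂+J+1=4
(j₁±m₁, j₂±m₂, J±M) = (1,2,2,1,0,0)
P² = 1
sum k=2..2:
  [2] +1/2 = 1/2
S = 1/2
C² = P²·S² = 1/4 ; C = +0.500000

+√(1/4) = +0.500000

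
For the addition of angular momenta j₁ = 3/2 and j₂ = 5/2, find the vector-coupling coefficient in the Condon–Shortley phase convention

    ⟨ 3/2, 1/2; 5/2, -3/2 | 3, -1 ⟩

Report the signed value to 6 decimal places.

j₁+j₂−J=1  J+j₁−j₂=2  J−j₁+j₂=4  j₁+j₂+J+1=8
(j₁±m₁, j₂±m₂, J±M) = (2,1,1,4,2,4)
P² = 96/5
sum k=0..1:
  [0] +1/6 = 1/6
  [1] −1/48 = -1/48
S = 7/48
C² = P²·S² = 49/120 ; C = +0.639010

+0.639010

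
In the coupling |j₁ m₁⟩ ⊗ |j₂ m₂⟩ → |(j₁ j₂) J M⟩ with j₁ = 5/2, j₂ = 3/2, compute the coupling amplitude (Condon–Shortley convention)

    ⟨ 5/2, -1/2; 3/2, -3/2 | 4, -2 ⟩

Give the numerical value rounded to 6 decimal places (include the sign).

+√(5/14) ≈ +0.597614

√[9·0!5!3!/9! · 2!3!0!3!2!6!] = √(12960/7)
  +(−1)^0/∏(0,0,3,0,2,3)! = 1/72  (running 1/72)
⟨..|..⟩ = √(12960/7)·(1/72) = +0.597614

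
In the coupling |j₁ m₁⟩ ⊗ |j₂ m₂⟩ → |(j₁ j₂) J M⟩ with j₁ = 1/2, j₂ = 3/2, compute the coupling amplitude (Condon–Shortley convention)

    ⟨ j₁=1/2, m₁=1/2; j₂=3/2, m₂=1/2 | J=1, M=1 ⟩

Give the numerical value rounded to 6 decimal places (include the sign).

triangle: 1!·0!·2!/4! = 2/24
(j±m)!: 1!·0!·2!·1!·2!·0! = 4
prefactor² = (2J+1)·Δ·N² = 1
  k=0: +1/(0!·1!·0!·2!·0!·0!) = 1/2
Σ = 1/2  ⇒  CG² = 1·1/2² = 1/4
CG = +√(1/4) = +0.500000

+0.500000  (= +√(1/4))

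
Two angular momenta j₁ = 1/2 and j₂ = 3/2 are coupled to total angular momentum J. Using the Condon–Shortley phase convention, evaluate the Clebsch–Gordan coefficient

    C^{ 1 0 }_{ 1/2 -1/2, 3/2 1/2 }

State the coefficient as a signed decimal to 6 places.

√[3·1!0!2!/4! · 0!1!2!1!1!1!] = √(1/2)
  +(−1)^1/∏(1,0,0,1,0,1)! = -1  (running -1)
⟨..|..⟩ = √(1/2)·(-1) = -0.707107

−√(1/2) = -0.707107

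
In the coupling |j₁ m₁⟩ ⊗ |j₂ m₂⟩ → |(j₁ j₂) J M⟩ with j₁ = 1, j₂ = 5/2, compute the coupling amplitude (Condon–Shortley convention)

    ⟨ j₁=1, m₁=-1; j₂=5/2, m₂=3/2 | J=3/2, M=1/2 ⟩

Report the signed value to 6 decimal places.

+0.632456

√[4·2!0!3!/6! · 0!2!4!1!2!1!] = √(32/5)
  +(−1)^2/∏(2,0,0,2,0,1)! = 1/4  (running 1/4)
⟨..|..⟩ = √(32/5)·(1/4) = +0.632456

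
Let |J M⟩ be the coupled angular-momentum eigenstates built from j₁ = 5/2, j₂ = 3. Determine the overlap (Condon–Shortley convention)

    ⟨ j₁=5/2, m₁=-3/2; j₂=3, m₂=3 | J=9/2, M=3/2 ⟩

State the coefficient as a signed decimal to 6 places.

−√(8/77) ≈ -0.322329

√[10·1!4!5!/11! · 1!4!6!0!6!3!] = √(4147200/77)
  +(−1)^1/∏(1,0,3,5,1,0)! = -1/720  (running -1/720)
⟨..|..⟩ = √(4147200/77)·(-1/720) = -0.322329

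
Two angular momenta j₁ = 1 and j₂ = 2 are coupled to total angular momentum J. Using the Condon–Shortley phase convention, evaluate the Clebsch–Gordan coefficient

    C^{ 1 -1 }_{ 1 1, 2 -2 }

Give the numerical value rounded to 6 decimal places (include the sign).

+√(3/5) ≈ +0.774597

j₁+j₂−J=2  J+j₁−j₂=0  J−j₁+j₂=2  j₁+j₂+J+1=5
(j₁±m₁, j₂±m₂, J±M) = (2,0,0,4,0,2)
P² = 48/5
sum k=0..0:
  [0] +1/4 = 1/4
S = 1/4
C² = P²·S² = 3/5 ; C = +0.774597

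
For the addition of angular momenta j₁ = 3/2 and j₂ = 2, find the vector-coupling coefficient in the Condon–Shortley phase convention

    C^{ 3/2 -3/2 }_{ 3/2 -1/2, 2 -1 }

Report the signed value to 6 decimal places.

-0.632456

triangle: 2!×1!×2!/6! = 4/720
(j±m)!: 1!×2!×1!×3!×0!×3! = 72
prefactor² = (2J+1)×Δ×N² = 8/5
  k=1: −1/(1!×1!×1!×0!×0!×2!) = -1/2
Σ = -1/2  ⇒  CG² = 8/5×(-1/2)² = 2/5
CG = −√(2/5) = -0.632456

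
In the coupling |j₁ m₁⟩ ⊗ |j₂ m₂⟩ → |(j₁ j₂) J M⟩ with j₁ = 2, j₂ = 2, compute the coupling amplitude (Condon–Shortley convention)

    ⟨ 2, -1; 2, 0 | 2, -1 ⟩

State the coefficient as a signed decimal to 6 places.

−√(1/14) ≈ -0.267261

√[5·2!2!2!/7! · 1!3!2!2!1!3!] = √(8/7)
  +(−1)^1/∏(1,1,2,1,0,1)! = -1/2  (running -1/2)
  +(−1)^2/∏(2,0,1,0,1,2)! = 1/4  (running -1/4)
⟨..|..⟩ = √(8/7)·(-1/4) = -0.267261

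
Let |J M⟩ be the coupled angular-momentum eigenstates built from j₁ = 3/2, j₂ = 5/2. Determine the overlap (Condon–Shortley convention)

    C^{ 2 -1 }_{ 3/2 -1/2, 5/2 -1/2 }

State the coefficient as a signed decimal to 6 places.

-0.545545  (= −√(25/84))

triangle: 2!×1!×3!/7! = 12/5040
(j±m)!: 1!×2!×2!×3!×1!×3! = 144
prefactor² = (2J+1)×Δ×N² = 12/7
  k=1: −1/(1!×1!×1!×1!×0!×2!) = -1/2
  k=2: +1/(2!×0!×0!×0!×1!×3!) = 1/12
Σ = -5/12  ⇒  CG² = 12/7×(-5/12)² = 25/84
CG = −√(25/84) = -0.545545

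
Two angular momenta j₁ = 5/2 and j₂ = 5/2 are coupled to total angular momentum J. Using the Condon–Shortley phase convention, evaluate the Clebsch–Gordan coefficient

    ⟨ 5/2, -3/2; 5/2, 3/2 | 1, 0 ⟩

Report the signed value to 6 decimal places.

-0.358569  (= −√(9/70))

triangle: 4!·1!·1!/7! = 24/5040
(j±m)!: 1!·4!·4!·1!·1!·1! = 576
prefactor² = (2J+1)·Δ·N² = 288/35
  k=3: −1/(3!·1!·1!·1!·0!·0!) = -1/6
  k=4: +1/(4!·0!·0!·0!·1!·1!) = 1/24
Σ = -1/8  ⇒  CG² = 288/35·(-1/8)² = 9/70
CG = −√(9/70) = -0.358569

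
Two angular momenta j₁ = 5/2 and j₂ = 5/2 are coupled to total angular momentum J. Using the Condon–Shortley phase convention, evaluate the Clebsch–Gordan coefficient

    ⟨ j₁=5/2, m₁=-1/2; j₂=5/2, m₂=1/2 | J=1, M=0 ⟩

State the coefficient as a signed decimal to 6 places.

√[3·4!1!1!/7! · 2!3!3!2!1!1!] = √(72/35)
  +(−1)^2/∏(2,2,1,1,0,0)! = 1/4  (running 1/4)
  +(−1)^3/∏(3,1,0,0,1,1)! = -1/6  (running 1/12)
⟨..|..⟩ = √(72/35)·(1/12) = +0.119523

+√(1/70) = +0.119523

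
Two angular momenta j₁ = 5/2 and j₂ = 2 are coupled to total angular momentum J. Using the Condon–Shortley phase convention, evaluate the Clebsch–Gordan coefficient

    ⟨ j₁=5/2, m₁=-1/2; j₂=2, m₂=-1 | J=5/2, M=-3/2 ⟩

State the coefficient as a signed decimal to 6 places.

-0.414039

√[6·2!3!2!/8! · 2!3!1!3!1!4!] = √(216/35)
  +(−1)^0/∏(0,2,3,1,0,1)! = 1/12  (running 1/12)
  +(−1)^1/∏(1,1,2,0,1,2)! = -1/4  (running -1/6)
⟨..|..⟩ = √(216/35)·(-1/6) = -0.414039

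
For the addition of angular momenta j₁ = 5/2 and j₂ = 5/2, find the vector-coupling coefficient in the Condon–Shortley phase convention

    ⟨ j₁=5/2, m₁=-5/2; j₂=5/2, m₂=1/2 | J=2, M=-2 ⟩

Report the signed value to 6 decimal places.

j₁+j₂−J=3  J+j₁−j₂=2  J−j₁+j₂=2  j₁+j₂+J+1=8
(j₁±m₁, j₂±m₂, J±M) = (0,5,3,2,0,4)
P² = 720/7
sum k=3..3:
  [3] −1/24 = -1/24
S = -1/24
C² = P²·S² = 5/28 ; C = -0.422577

-0.422577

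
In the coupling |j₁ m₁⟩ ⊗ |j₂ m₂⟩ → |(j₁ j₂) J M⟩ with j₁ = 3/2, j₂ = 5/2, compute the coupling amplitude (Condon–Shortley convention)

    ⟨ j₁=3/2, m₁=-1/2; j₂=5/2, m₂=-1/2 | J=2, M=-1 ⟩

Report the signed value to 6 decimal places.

-0.545545  (= −√(25/84))

j₁+j₂−J=2  J+j₁−j₂=1  J−j₁+j₂=3  j₁+j₂+J+1=7
(j₁±m₁, j₂±m₂, J±M) = (1,2,2,3,1,3)
P² = 12/7
sum k=1..2:
  [1] −1/2 = -1/2
  [2] +1/12 = 1/12
S = -5/12
C² = P²·S² = 25/84 ; C = -0.545545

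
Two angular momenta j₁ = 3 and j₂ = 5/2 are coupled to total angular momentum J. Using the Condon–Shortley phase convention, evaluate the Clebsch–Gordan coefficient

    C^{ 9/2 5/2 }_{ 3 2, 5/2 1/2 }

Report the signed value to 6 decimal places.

+√(49/198) ≈ +0.497468

triangle: 1!*5!*4!/11! = 2880/39916800
(j±m)!: 5!*1!*3!*2!*7!*2! = 14515200
prefactor² = (2J+1)*Δ*N² = 115200/11
  k=0: +1/(0!*1!*1!*3!*4!*1!) = 1/144
  k=1: −1/(1!*0!*0!*2!*5!*2!) = -1/480
Σ = 7/1440  ⇒  CG² = 115200/11*7/1440² = 49/198
CG = +√(49/198) = +0.497468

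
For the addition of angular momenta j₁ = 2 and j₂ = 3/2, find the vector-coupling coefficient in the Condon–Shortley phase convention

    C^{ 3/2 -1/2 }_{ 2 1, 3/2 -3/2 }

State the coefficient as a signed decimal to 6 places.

j₁+j₂−J=2  J+j₁−j₂=2  J−j₁+j₂=1  j₁+j₂+J+1=6
(j₁±m₁, j₂±m₂, J±M) = (3,1,0,3,1,2)
P² = 8/5
sum k=0..0:
  [0] +1/2 = 1/2
S = 1/2
C² = P²·S² = 2/5 ; C = +0.632456

+√(2/5) ≈ +0.632456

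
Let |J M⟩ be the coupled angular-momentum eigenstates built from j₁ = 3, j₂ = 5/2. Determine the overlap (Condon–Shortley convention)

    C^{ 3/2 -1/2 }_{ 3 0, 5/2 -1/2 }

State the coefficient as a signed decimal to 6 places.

j₁+j₂−J=4  J+j₁−j₂=2  J−j₁+j₂=1  j₁+j₂+J+1=8
(j₁±m₁, j₂±m₂, J±M) = (3,3,2,3,1,2)
P² = 144/35
sum k=1..2:
  [1] −1/12 = -1/12
  [2] +1/4 = 1/4
S = 1/6
C² = P²·S² = 4/35 ; C = +0.338062

+0.338062  (= +√(4/35))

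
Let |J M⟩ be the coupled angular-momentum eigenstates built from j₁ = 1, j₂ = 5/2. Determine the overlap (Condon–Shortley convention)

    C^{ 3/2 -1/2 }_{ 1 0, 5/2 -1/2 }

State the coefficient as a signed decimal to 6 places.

-0.632456

j₁+j₂−J=2  J+j₁−j₂=0  J−j₁+j₂=3  j₁+j₂+J+1=6
(j₁±m₁, j₂±m₂, J±M) = (1,1,2,3,1,2)
P² = 8/5
sum k=1..1:
  [1] −1/2 = -1/2
S = -1/2
C² = P²·S² = 2/5 ; C = -0.632456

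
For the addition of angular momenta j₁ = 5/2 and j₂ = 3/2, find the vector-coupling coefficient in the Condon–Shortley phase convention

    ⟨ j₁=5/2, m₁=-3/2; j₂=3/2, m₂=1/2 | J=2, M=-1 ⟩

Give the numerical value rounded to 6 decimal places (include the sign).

+√(1/42) ≈ +0.154303

√[5·2!3!1!/7! · 1!4!2!1!1!3!] = √(24/7)
  +(−1)^1/∏(1,1,3,1,0,0)! = -1/6  (running -1/6)
  +(−1)^2/∏(2,0,2,0,1,1)! = 1/4  (running 1/12)
⟨..|..⟩ = √(24/7)·(1/12) = +0.154303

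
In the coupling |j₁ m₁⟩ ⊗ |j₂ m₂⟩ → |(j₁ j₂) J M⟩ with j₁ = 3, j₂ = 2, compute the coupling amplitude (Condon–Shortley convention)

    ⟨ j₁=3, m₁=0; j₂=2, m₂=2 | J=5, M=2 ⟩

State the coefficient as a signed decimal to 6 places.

+0.408248

triangle: 0!×6!×4!/11! = 17280/39916800
(j±m)!: 3!×3!×4!×0!×7!×3! = 26127360
prefactor² = (2J+1)×Δ×N² = 124416
  k=0: +1/(0!×0!×3!×4!×3!×0!) = 1/864
Σ = 1/864  ⇒  CG² = 124416×1/864² = 1/6
CG = +√(1/6) = +0.408248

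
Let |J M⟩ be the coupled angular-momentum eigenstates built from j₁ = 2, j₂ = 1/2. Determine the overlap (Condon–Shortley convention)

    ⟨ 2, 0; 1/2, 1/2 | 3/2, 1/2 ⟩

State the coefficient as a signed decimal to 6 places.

triangle: 1!×3!×0!/5! = 6/120
(j±m)!: 2!×2!×1!×0!×2!×1! = 8
prefactor² = (2J+1)×Δ×N² = 8/5
  k=1: −1/(1!×0!×1!×0!×2!×0!) = -1/2
Σ = -1/2  ⇒  CG² = 8/5×(-1/2)² = 2/5
CG = −√(2/5) = -0.632456

-0.632456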